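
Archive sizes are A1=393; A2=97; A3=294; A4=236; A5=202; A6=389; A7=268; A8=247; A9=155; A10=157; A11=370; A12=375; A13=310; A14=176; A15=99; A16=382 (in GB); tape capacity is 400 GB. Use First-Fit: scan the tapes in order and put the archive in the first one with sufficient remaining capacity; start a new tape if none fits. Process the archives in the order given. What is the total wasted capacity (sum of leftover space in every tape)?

tape 1: place A1 (393 GB), 7 GB left
tape 2: place A2 (97 GB), 303 GB left
tape 2: place A3 (294 GB), 9 GB left
tape 3: place A4 (236 GB), 164 GB left
tape 4: place A5 (202 GB), 198 GB left
tape 5: place A6 (389 GB), 11 GB left
tape 6: place A7 (268 GB), 132 GB left
tape 7: place A8 (247 GB), 153 GB left
tape 3: place A9 (155 GB), 9 GB left
tape 4: place A10 (157 GB), 41 GB left
tape 8: place A11 (370 GB), 30 GB left
tape 9: place A12 (375 GB), 25 GB left
tape 10: place A13 (310 GB), 90 GB left
tape 11: place A14 (176 GB), 224 GB left
tape 6: place A15 (99 GB), 33 GB left
tape 12: place A16 (382 GB), 18 GB left
12 tapes × 400 GB = 4800 GB; used 4150 GB; unused 650 GB.

650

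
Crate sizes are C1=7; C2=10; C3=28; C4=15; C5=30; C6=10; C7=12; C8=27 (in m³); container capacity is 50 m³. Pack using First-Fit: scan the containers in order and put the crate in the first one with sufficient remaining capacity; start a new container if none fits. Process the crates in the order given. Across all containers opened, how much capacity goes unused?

Put C1 (7 m³) in container 1; 43 m³ remain.
Put C2 (10 m³) in container 1; 33 m³ remain.
Put C3 (28 m³) in container 1; 5 m³ remain.
Put C4 (15 m³) in container 2; 35 m³ remain.
Put C5 (30 m³) in container 2; 5 m³ remain.
Put C6 (10 m³) in container 3; 40 m³ remain.
Put C7 (12 m³) in container 3; 28 m³ remain.
Put C8 (27 m³) in container 3; 1 m³ remain.
3 containers × 50 m³ = 150 m³; used 139 m³; unused 11 m³.

11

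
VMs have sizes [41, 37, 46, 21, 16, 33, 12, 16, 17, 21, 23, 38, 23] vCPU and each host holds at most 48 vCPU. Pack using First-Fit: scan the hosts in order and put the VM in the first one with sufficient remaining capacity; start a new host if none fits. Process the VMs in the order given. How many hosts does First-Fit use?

9 hosts

Put 41 vCPU in host 1; 7 vCPU remain.
Put 37 vCPU in host 2; 11 vCPU remain.
Put 46 vCPU in host 3; 2 vCPU remain.
Put 21 vCPU in host 4; 27 vCPU remain.
Put 16 vCPU in host 4; 11 vCPU remain.
Put 33 vCPU in host 5; 15 vCPU remain.
Put 12 vCPU in host 5; 3 vCPU remain.
Put 16 vCPU in host 6; 32 vCPU remain.
Put 17 vCPU in host 6; 15 vCPU remain.
Put 21 vCPU in host 7; 27 vCPU remain.
Put 23 vCPU in host 7; 4 vCPU remain.
Put 38 vCPU in host 8; 10 vCPU remain.
Put 23 vCPU in host 9; 25 vCPU remain.
Final hosts: [41] [37] [46] [21,16] [33,12] [16,17] [21,23] [38] [23].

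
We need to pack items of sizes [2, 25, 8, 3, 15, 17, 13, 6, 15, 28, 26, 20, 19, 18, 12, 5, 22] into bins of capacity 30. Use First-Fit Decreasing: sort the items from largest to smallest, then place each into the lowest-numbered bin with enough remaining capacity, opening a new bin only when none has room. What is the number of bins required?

9 bins

Sorted descending: 28, 26, 25, 22, 20, 19, 18, 17, 15, 15, 13, 12, 8, 6, 5, 3, 2.
bin 1: place 28, 2 left
bin 2: place 26, 4 left
bin 3: place 25, 5 left
bin 4: place 22, 8 left
bin 5: place 20, 10 left
bin 6: place 19, 11 left
bin 7: place 18, 12 left
bin 8: place 17, 13 left
bin 9: place 15, 15 left
bin 9: place 15, 0 left
bin 8: place 13, 0 left
bin 7: place 12, 0 left
bin 4: place 8, 0 left
bin 5: place 6, 4 left
bin 3: place 5, 0 left
bin 2: place 3, 1 left
bin 1: place 2, 0 left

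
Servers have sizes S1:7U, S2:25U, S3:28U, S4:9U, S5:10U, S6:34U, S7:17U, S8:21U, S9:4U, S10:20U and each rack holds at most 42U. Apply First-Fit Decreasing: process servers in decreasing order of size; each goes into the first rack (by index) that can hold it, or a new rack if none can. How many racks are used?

Sorted descending: 34, 28, 25, 21, 20, 17, 10, 9, 7, 4.
34U → rack 1 (remaining 8U)
28U → rack 2 (remaining 14U)
25U → rack 3 (remaining 17U)
21U → rack 4 (remaining 21U)
20U → rack 4 (remaining 1U)
17U → rack 3 (remaining 0U)
10U → rack 2 (remaining 4U)
9U → rack 5 (remaining 33U)
7U → rack 1 (remaining 1U)
4U → rack 2 (remaining 0U)

5 racks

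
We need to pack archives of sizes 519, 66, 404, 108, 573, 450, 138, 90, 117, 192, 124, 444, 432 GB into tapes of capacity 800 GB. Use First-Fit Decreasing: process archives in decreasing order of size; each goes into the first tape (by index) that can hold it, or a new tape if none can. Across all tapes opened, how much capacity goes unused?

1143

Sorted descending: 573, 519, 450, 444, 432, 404, 192, 138, 124, 117, 108, 90, 66.
Put 573 GB in tape 1; 227 GB remain.
Put 519 GB in tape 2; 281 GB remain.
Put 450 GB in tape 3; 350 GB remain.
Put 444 GB in tape 4; 356 GB remain.
Put 432 GB in tape 5; 368 GB remain.
Put 404 GB in tape 6; 396 GB remain.
Put 192 GB in tape 1; 35 GB remain.
Put 138 GB in tape 2; 143 GB remain.
Put 124 GB in tape 2; 19 GB remain.
Put 117 GB in tape 3; 233 GB remain.
Put 108 GB in tape 3; 125 GB remain.
Put 90 GB in tape 3; 35 GB remain.
Put 66 GB in tape 4; 290 GB remain.
6 tapes × 800 GB = 4800 GB; used 3657 GB; unused 1143 GB.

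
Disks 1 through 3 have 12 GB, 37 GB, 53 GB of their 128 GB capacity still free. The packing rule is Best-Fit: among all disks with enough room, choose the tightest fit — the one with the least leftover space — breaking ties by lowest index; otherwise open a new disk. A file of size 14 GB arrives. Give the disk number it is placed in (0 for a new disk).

Disks with room: disk 2 (37 GB), disk 3 (53 GB).
Tightest fit is disk 2 with 37 GB free.

2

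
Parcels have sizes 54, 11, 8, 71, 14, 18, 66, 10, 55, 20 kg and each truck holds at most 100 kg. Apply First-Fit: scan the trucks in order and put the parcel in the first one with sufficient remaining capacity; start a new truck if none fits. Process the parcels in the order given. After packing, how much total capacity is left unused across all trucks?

73

Put 54 kg in truck 1; 46 kg remain.
Put 11 kg in truck 1; 35 kg remain.
Put 8 kg in truck 1; 27 kg remain.
Put 71 kg in truck 2; 29 kg remain.
Put 14 kg in truck 1; 13 kg remain.
Put 18 kg in truck 2; 11 kg remain.
Put 66 kg in truck 3; 34 kg remain.
Put 10 kg in truck 1; 3 kg remain.
Put 55 kg in truck 4; 45 kg remain.
Put 20 kg in truck 3; 14 kg remain.
4 trucks × 100 kg = 400 kg; used 327 kg; unused 73 kg.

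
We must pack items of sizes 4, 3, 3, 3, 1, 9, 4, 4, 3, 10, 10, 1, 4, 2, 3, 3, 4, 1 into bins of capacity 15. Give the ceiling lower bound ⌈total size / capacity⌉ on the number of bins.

5

Total size = 4 + 3 + 3 + 3 + 1 + 9 + 4 + 4 + 3 + 10 + 10 + 1 + 4 + 2 + 3 + 3 + 4 + 1 = 72.
⌈72 / 15⌉ = 5.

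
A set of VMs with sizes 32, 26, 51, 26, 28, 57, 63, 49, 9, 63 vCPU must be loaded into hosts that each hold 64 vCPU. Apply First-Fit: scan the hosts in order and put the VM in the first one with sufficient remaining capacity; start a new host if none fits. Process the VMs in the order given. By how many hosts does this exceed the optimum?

0

First-Fit: [32,26] [51,9] [26,28] [57] [63] [49] [63] → 7 hosts.
Total size 404 vCPU; any packing needs at least ⌈404/64⌉ = 7 hosts.
So 7 is already optimal.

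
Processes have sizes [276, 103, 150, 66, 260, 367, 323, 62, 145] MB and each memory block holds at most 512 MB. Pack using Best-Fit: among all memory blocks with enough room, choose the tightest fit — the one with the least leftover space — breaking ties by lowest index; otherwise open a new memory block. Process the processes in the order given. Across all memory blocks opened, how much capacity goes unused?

296

Put 276 MB in memory block 1; 236 MB remain.
Put 103 MB in memory block 1; 133 MB remain.
Put 150 MB in memory block 2; 362 MB remain.
Put 66 MB in memory block 1; 67 MB remain.
Put 260 MB in memory block 2; 102 MB remain.
Put 367 MB in memory block 3; 145 MB remain.
Put 323 MB in memory block 4; 189 MB remain.
Put 62 MB in memory block 1; 5 MB remain.
Put 145 MB in memory block 3; 0 MB remain.
4 memory blocks × 512 MB = 2048 MB; used 1752 MB; unused 296 MB.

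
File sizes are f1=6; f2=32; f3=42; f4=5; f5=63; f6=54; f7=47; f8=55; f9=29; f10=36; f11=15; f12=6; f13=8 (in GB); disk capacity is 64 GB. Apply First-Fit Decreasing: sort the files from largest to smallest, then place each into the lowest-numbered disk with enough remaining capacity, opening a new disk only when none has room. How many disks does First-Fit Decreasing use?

Sorted descending: 63, 55, 54, 47, 42, 36, 32, 29, 15, 8, 6, 6, 5.
Put 63 GB in disk 1; 1 GB remain.
Put 55 GB in disk 2; 9 GB remain.
Put 54 GB in disk 3; 10 GB remain.
Put 47 GB in disk 4; 17 GB remain.
Put 42 GB in disk 5; 22 GB remain.
Put 36 GB in disk 6; 28 GB remain.
Put 32 GB in disk 7; 32 GB remain.
Put 29 GB in disk 7; 3 GB remain.
Put 15 GB in disk 4; 2 GB remain.
Put 8 GB in disk 2; 1 GB remain.
Put 6 GB in disk 3; 4 GB remain.
Put 6 GB in disk 5; 16 GB remain.
Put 5 GB in disk 5; 11 GB remain.
Final disks: [63] [55,8] [54,6] [47,15] [42,6,5] [36] [32,29].

7 disks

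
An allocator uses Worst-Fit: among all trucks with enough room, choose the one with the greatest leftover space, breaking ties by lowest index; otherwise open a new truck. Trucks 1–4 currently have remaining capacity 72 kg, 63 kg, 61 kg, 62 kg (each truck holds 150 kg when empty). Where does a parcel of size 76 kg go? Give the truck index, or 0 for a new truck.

No truck has ≥ 76 kg free, so a new truck is opened.

0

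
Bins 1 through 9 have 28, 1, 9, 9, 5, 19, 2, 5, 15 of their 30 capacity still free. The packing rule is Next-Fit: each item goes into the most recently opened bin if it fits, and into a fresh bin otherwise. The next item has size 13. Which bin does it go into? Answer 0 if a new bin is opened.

9

Next-Fit only looks at bin 9, which has 15 free.
13 fits there.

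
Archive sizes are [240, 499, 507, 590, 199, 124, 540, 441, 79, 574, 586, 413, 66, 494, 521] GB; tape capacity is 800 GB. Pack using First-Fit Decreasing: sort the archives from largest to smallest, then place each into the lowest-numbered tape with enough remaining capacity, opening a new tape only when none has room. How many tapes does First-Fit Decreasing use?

Sorted descending: 590, 586, 574, 540, 521, 507, 499, 494, 441, 413, 240, 199, 124, 79, 66.
tape 1: place 590 GB, 210 GB left
tape 2: place 586 GB, 214 GB left
tape 3: place 574 GB, 226 GB left
tape 4: place 540 GB, 260 GB left
tape 5: place 521 GB, 279 GB left
tape 6: place 507 GB, 293 GB left
tape 7: place 499 GB, 301 GB left
tape 8: place 494 GB, 306 GB left
tape 9: place 441 GB, 359 GB left
tape 10: place 413 GB, 387 GB left
tape 4: place 240 GB, 20 GB left
tape 1: place 199 GB, 11 GB left
tape 2: place 124 GB, 90 GB left
tape 2: place 79 GB, 11 GB left
tape 3: place 66 GB, 160 GB left

10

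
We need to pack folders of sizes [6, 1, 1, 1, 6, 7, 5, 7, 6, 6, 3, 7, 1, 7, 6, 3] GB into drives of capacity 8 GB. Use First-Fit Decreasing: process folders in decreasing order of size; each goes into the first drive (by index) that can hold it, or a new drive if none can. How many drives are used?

Sorted descending: 7, 7, 7, 7, 6, 6, 6, 6, 6, 5, 3, 3, 1, 1, 1, 1.
7 GB → drive 1 (remaining 1 GB)
7 GB → drive 2 (remaining 1 GB)
7 GB → drive 3 (remaining 1 GB)
7 GB → drive 4 (remaining 1 GB)
6 GB → drive 5 (remaining 2 GB)
6 GB → drive 6 (remaining 2 GB)
6 GB → drive 7 (remaining 2 GB)
6 GB → drive 8 (remaining 2 GB)
6 GB → drive 9 (remaining 2 GB)
5 GB → drive 10 (remaining 3 GB)
3 GB → drive 10 (remaining 0 GB)
3 GB → drive 11 (remaining 5 GB)
1 GB → drive 1 (remaining 0 GB)
1 GB → drive 2 (remaining 0 GB)
1 GB → drive 3 (remaining 0 GB)
1 GB → drive 4 (remaining 0 GB)

11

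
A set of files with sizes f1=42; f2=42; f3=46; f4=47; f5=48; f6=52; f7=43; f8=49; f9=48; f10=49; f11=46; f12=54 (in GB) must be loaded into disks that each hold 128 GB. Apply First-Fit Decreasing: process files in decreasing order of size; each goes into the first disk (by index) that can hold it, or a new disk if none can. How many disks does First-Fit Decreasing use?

6

Sorted descending: 54, 52, 49, 49, 48, 48, 47, 46, 46, 43, 42, 42.
54 GB → disk 1 (remaining 74 GB)
52 GB → disk 1 (remaining 22 GB)
49 GB → disk 2 (remaining 79 GB)
49 GB → disk 2 (remaining 30 GB)
48 GB → disk 3 (remaining 80 GB)
48 GB → disk 3 (remaining 32 GB)
47 GB → disk 4 (remaining 81 GB)
46 GB → disk 4 (remaining 35 GB)
46 GB → disk 5 (remaining 82 GB)
43 GB → disk 5 (remaining 39 GB)
42 GB → disk 6 (remaining 86 GB)
42 GB → disk 6 (remaining 44 GB)
Final disks: [54,52] [49,49] [48,48] [47,46] [46,43] [42,42].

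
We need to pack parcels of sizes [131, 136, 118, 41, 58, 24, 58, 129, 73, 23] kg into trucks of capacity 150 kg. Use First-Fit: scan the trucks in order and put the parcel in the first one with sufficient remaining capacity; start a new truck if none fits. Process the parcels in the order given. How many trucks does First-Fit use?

6

131 kg → truck 1 (remaining 19 kg)
136 kg → truck 2 (remaining 14 kg)
118 kg → truck 3 (remaining 32 kg)
41 kg → truck 4 (remaining 109 kg)
58 kg → truck 4 (remaining 51 kg)
24 kg → truck 3 (remaining 8 kg)
58 kg → truck 5 (remaining 92 kg)
129 kg → truck 6 (remaining 21 kg)
73 kg → truck 5 (remaining 19 kg)
23 kg → truck 4 (remaining 28 kg)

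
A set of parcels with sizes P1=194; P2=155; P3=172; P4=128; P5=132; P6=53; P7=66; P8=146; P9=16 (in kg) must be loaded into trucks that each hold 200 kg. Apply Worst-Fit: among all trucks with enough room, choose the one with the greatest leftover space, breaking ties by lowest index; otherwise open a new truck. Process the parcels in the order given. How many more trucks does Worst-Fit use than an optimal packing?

0

Worst-Fit: [194] [155] [172] [128,53] [132,66] [146,16] → 6 trucks.
Total size 1062 kg; any packing needs at least ⌈1062/200⌉ = 6 trucks.
So 6 is already optimal.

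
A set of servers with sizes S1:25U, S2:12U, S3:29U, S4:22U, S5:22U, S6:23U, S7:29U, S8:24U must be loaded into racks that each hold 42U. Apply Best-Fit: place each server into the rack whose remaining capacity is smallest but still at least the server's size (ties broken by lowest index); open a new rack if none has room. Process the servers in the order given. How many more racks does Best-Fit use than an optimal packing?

Best-Fit: [25,12] [29] [22] [22] [23] [29] [24] → 7 racks.
7 servers exceed 21U (half the capacity), and no two of those can share a rack, so at least 7 racks are needed.
So 7 is already optimal.

0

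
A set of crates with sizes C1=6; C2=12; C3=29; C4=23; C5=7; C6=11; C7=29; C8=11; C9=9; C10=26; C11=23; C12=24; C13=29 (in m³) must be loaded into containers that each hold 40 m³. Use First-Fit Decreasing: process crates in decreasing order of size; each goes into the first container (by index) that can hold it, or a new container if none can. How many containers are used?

7

Sorted descending: 29, 29, 29, 26, 24, 23, 23, 12, 11, 11, 9, 7, 6.
Put 29 m³ in container 1; 11 m³ remain.
Put 29 m³ in container 2; 11 m³ remain.
Put 29 m³ in container 3; 11 m³ remain.
Put 26 m³ in container 4; 14 m³ remain.
Put 24 m³ in container 5; 16 m³ remain.
Put 23 m³ in container 6; 17 m³ remain.
Put 23 m³ in container 7; 17 m³ remain.
Put 12 m³ in container 4; 2 m³ remain.
Put 11 m³ in container 1; 0 m³ remain.
Put 11 m³ in container 2; 0 m³ remain.
Put 9 m³ in container 3; 2 m³ remain.
Put 7 m³ in container 5; 9 m³ remain.
Put 6 m³ in container 5; 3 m³ remain.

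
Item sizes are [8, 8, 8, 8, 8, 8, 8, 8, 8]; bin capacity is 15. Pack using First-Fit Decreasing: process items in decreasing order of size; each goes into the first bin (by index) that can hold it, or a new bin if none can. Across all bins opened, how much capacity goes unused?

63

Sorted descending: 8, 8, 8, 8, 8, 8, 8, 8, 8.
8 → bin 1 (remaining 7)
8 → bin 2 (remaining 7)
8 → bin 3 (remaining 7)
8 → bin 4 (remaining 7)
8 → bin 5 (remaining 7)
8 → bin 6 (remaining 7)
8 → bin 7 (remaining 7)
8 → bin 8 (remaining 7)
8 → bin 9 (remaining 7)
9 bins × 15 = 135; used 72; unused 63.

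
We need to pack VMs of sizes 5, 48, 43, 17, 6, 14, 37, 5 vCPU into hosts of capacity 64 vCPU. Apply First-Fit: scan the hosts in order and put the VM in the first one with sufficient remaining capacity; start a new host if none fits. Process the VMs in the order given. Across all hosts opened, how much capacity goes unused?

host 1: place 5 vCPU, 59 vCPU left
host 1: place 48 vCPU, 11 vCPU left
host 2: place 43 vCPU, 21 vCPU left
host 2: place 17 vCPU, 4 vCPU left
host 1: place 6 vCPU, 5 vCPU left
host 3: place 14 vCPU, 50 vCPU left
host 3: place 37 vCPU, 13 vCPU left
host 1: place 5 vCPU, 0 vCPU left
3 hosts × 64 vCPU = 192 vCPU; used 175 vCPU; unused 17 vCPU.

17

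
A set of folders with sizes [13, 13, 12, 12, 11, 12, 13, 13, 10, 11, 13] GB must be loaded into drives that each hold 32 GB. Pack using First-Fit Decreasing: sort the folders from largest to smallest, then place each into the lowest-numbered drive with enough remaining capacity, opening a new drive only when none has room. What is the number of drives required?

5

Sorted descending: 13, 13, 13, 13, 13, 12, 12, 12, 11, 11, 10.
13 GB → drive 1 (remaining 19 GB)
13 GB → drive 1 (remaining 6 GB)
13 GB → drive 2 (remaining 19 GB)
13 GB → drive 2 (remaining 6 GB)
13 GB → drive 3 (remaining 19 GB)
12 GB → drive 3 (remaining 7 GB)
12 GB → drive 4 (remaining 20 GB)
12 GB → drive 4 (remaining 8 GB)
11 GB → drive 5 (remaining 21 GB)
11 GB → drive 5 (remaining 10 GB)
10 GB → drive 5 (remaining 0 GB)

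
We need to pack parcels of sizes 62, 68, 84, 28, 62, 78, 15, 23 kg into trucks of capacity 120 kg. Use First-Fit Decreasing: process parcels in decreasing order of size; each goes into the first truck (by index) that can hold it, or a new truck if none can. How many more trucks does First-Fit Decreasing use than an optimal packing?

First-Fit Decreasing: [84,28] [78,23,15] [68] [62] [62] → 5 trucks.
5 parcels exceed 60 kg (half the capacity), and no two of those can share a truck, so at least 5 trucks are needed.
So 5 is already optimal.

0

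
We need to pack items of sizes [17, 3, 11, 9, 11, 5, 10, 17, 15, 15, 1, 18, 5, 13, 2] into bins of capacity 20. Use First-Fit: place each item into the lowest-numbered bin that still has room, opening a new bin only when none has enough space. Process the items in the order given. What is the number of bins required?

Put 17 in bin 1; 3 remain.
Put 3 in bin 1; 0 remain.
Put 11 in bin 2; 9 remain.
Put 9 in bin 2; 0 remain.
Put 11 in bin 3; 9 remain.
Put 5 in bin 3; 4 remain.
Put 10 in bin 4; 10 remain.
Put 17 in bin 5; 3 remain.
Put 15 in bin 6; 5 remain.
Put 15 in bin 7; 5 remain.
Put 1 in bin 3; 3 remain.
Put 18 in bin 8; 2 remain.
Put 5 in bin 4; 5 remain.
Put 13 in bin 9; 7 remain.
Put 2 in bin 3; 1 remain.
Final bins: [17,3] [11,9] [11,5,1,2] [10,5] [17] [15] [15] [18] [13].

9 bins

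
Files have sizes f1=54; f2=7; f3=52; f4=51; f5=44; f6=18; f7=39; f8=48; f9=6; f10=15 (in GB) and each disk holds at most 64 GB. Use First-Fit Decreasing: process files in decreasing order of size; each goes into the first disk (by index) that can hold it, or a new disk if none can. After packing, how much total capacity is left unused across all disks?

Sorted descending: 54, 52, 51, 48, 44, 39, 18, 15, 7, 6.
disk 1: place 54 GB, 10 GB left
disk 2: place 52 GB, 12 GB left
disk 3: place 51 GB, 13 GB left
disk 4: place 48 GB, 16 GB left
disk 5: place 44 GB, 20 GB left
disk 6: place 39 GB, 25 GB left
disk 5: place 18 GB, 2 GB left
disk 4: place 15 GB, 1 GB left
disk 1: place 7 GB, 3 GB left
disk 2: place 6 GB, 6 GB left
6 disks × 64 GB = 384 GB; used 334 GB; unused 50 GB.

50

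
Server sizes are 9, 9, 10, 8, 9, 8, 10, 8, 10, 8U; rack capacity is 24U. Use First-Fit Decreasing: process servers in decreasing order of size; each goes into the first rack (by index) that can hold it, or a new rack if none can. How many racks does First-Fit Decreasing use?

5

Sorted descending: 10, 10, 10, 9, 9, 9, 8, 8, 8, 8.
rack 1: place 10U, 14U left
rack 1: place 10U, 4U left
rack 2: place 10U, 14U left
rack 2: place 9U, 5U left
rack 3: place 9U, 15U left
rack 3: place 9U, 6U left
rack 4: place 8U, 16U left
rack 4: place 8U, 8U left
rack 4: place 8U, 0U left
rack 5: place 8U, 16U left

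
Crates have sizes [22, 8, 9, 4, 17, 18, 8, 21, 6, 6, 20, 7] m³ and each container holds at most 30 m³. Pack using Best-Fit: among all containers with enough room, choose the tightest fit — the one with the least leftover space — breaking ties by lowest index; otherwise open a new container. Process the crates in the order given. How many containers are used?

6 containers

Put 22 m³ in container 1; 8 m³ remain.
Put 8 m³ in container 1; 0 m³ remain.
Put 9 m³ in container 2; 21 m³ remain.
Put 4 m³ in container 2; 17 m³ remain.
Put 17 m³ in container 2; 0 m³ remain.
Put 18 m³ in container 3; 12 m³ remain.
Put 8 m³ in container 3; 4 m³ remain.
Put 21 m³ in container 4; 9 m³ remain.
Put 6 m³ in container 4; 3 m³ remain.
Put 6 m³ in container 5; 24 m³ remain.
Put 20 m³ in container 5; 4 m³ remain.
Put 7 m³ in container 6; 23 m³ remain.
Final containers: [22,8] [9,4,17] [18,8] [21,6] [6,20] [7].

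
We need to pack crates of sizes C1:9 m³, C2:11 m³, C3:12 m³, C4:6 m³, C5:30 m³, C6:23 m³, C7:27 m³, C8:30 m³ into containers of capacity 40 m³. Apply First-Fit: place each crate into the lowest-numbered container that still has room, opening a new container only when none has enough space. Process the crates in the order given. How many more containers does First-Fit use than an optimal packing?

First-Fit: [9,11,12,6] [30] [23] [27] [30] → 5 containers.
Total size 148 m³; any packing needs at least ⌈148/40⌉ = 4 containers.
An optimal packing achieves that bound: [30,9] [30,6] [27,12] [23,11] → 4 containers.
Excess: 5 − 4 = 1.

1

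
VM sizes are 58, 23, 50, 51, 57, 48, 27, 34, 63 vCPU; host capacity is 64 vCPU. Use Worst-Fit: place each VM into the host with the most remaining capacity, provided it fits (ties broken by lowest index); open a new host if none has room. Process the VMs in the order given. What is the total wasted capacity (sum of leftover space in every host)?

101

Put 58 vCPU in host 1; 6 vCPU remain.
Put 23 vCPU in host 2; 41 vCPU remain.
Put 50 vCPU in host 3; 14 vCPU remain.
Put 51 vCPU in host 4; 13 vCPU remain.
Put 57 vCPU in host 5; 7 vCPU remain.
Put 48 vCPU in host 6; 16 vCPU remain.
Put 27 vCPU in host 2; 14 vCPU remain.
Put 34 vCPU in host 7; 30 vCPU remain.
Put 63 vCPU in host 8; 1 vCPU remain.
8 hosts × 64 vCPU = 512 vCPU; used 411 vCPU; unused 101 vCPU.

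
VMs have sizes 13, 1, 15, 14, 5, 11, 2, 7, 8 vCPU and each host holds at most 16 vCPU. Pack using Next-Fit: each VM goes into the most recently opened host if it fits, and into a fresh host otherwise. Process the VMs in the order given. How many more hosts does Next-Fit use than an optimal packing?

1

Next-Fit: [13,1] [15] [14] [5,11] [2,7] [8] → 6 hosts.
Total size 76 vCPU; any packing needs at least ⌈76/16⌉ = 5 hosts.
An optimal packing achieves that bound: [15,1] [14,2] [13] [11,5] [8,7] → 5 hosts.
Excess: 6 − 5 = 1.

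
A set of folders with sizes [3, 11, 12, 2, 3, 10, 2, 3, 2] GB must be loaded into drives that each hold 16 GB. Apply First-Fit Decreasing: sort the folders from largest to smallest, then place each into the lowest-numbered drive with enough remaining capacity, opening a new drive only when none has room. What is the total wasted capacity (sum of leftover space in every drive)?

16

Sorted descending: 12, 11, 10, 3, 3, 3, 2, 2, 2.
Put 12 GB in drive 1; 4 GB remain.
Put 11 GB in drive 2; 5 GB remain.
Put 10 GB in drive 3; 6 GB remain.
Put 3 GB in drive 1; 1 GB remain.
Put 3 GB in drive 2; 2 GB remain.
Put 3 GB in drive 3; 3 GB remain.
Put 2 GB in drive 2; 0 GB remain.
Put 2 GB in drive 3; 1 GB remain.
Put 2 GB in drive 4; 14 GB remain.
4 drives × 16 GB = 64 GB; used 48 GB; unused 16 GB.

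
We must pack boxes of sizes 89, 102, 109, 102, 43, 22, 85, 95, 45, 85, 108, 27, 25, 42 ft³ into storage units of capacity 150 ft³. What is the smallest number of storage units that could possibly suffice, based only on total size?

Total size = 89 + 102 + 109 + 102 + 43 + 22 + 85 + 95 + 45 + 85 + 108 + 27 + 25 + 42 = 979 ft³.
⌈979 / 150⌉ = 7.

7 storage units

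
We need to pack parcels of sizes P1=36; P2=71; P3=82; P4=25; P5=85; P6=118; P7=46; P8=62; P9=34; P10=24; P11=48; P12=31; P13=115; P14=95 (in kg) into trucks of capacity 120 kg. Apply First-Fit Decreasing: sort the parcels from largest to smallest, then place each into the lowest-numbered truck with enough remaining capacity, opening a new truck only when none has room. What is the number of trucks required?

Sorted descending: 118, 115, 95, 85, 82, 71, 62, 48, 46, 36, 34, 31, 25, 24.
118 kg → truck 1 (remaining 2 kg)
115 kg → truck 2 (remaining 5 kg)
95 kg → truck 3 (remaining 25 kg)
85 kg → truck 4 (remaining 35 kg)
82 kg → truck 5 (remaining 38 kg)
71 kg → truck 6 (remaining 49 kg)
62 kg → truck 7 (remaining 58 kg)
48 kg → truck 6 (remaining 1 kg)
46 kg → truck 7 (remaining 12 kg)
36 kg → truck 5 (remaining 2 kg)
34 kg → truck 4 (remaining 1 kg)
31 kg → truck 8 (remaining 89 kg)
25 kg → truck 3 (remaining 0 kg)
24 kg → truck 8 (remaining 65 kg)

8 trucks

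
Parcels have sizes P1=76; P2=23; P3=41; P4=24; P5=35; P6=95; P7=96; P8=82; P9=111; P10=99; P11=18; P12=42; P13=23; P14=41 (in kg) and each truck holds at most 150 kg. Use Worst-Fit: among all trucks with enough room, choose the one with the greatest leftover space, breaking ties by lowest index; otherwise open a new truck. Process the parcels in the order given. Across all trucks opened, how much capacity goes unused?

244

P1 (76 kg) → truck 1 (remaining 74 kg)
P2 (23 kg) → truck 1 (remaining 51 kg)
P3 (41 kg) → truck 1 (remaining 10 kg)
P4 (24 kg) → truck 2 (remaining 126 kg)
P5 (35 kg) → truck 2 (remaining 91 kg)
P6 (95 kg) → truck 3 (remaining 55 kg)
P7 (96 kg) → truck 4 (remaining 54 kg)
P8 (82 kg) → truck 2 (remaining 9 kg)
P9 (111 kg) → truck 5 (remaining 39 kg)
P10 (99 kg) → truck 6 (remaining 51 kg)
P11 (18 kg) → truck 3 (remaining 37 kg)
P12 (42 kg) → truck 4 (remaining 12 kg)
P13 (23 kg) → truck 6 (remaining 28 kg)
P14 (41 kg) → truck 7 (remaining 109 kg)
7 trucks × 150 kg = 1050 kg; used 806 kg; unused 244 kg.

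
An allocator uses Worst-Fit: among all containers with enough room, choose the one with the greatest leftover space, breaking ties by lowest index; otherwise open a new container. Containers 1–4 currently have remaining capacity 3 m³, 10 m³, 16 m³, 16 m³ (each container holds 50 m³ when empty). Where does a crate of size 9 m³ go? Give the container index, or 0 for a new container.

3

Containers with room: container 2 (10 m³), container 3 (16 m³), container 4 (16 m³).
Most room is container 3 with 16 m³ free.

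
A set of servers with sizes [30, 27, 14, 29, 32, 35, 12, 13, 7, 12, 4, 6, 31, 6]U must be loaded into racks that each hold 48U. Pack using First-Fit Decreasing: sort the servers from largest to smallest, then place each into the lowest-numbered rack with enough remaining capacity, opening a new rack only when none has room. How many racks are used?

Sorted descending: 35, 32, 31, 30, 29, 27, 14, 13, 12, 12, 7, 6, 6, 4.
Put 35U in rack 1; 13U remain.
Put 32U in rack 2; 16U remain.
Put 31U in rack 3; 17U remain.
Put 30U in rack 4; 18U remain.
Put 29U in rack 5; 19U remain.
Put 27U in rack 6; 21U remain.
Put 14U in rack 2; 2U remain.
Put 13U in rack 1; 0U remain.
Put 12U in rack 3; 5U remain.
Put 12U in rack 4; 6U remain.
Put 7U in rack 5; 12U remain.
Put 6U in rack 4; 0U remain.
Put 6U in rack 5; 6U remain.
Put 4U in rack 3; 1U remain.

6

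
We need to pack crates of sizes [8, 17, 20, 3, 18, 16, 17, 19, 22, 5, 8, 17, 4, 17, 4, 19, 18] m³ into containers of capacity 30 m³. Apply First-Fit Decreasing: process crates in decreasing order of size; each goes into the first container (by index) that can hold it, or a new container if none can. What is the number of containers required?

11

Sorted descending: 22, 20, 19, 19, 18, 18, 17, 17, 17, 17, 16, 8, 8, 5, 4, 4, 3.
Put 22 m³ in container 1; 8 m³ remain.
Put 20 m³ in container 2; 10 m³ remain.
Put 19 m³ in container 3; 11 m³ remain.
Put 19 m³ in container 4; 11 m³ remain.
Put 18 m³ in container 5; 12 m³ remain.
Put 18 m³ in container 6; 12 m³ remain.
Put 17 m³ in container 7; 13 m³ remain.
Put 17 m³ in container 8; 13 m³ remain.
Put 17 m³ in container 9; 13 m³ remain.
Put 17 m³ in container 10; 13 m³ remain.
Put 16 m³ in container 11; 14 m³ remain.
Put 8 m³ in container 1; 0 m³ remain.
Put 8 m³ in container 2; 2 m³ remain.
Put 5 m³ in container 3; 6 m³ remain.
Put 4 m³ in container 3; 2 m³ remain.
Put 4 m³ in container 4; 7 m³ remain.
Put 3 m³ in container 4; 4 m³ remain.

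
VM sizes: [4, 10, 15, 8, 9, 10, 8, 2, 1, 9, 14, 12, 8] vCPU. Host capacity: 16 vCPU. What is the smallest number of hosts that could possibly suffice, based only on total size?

7

Total size = 4 + 10 + 15 + 8 + 9 + 10 + 8 + 2 + 1 + 9 + 14 + 12 + 8 = 110 vCPU.
⌈110 / 16⌉ = 7.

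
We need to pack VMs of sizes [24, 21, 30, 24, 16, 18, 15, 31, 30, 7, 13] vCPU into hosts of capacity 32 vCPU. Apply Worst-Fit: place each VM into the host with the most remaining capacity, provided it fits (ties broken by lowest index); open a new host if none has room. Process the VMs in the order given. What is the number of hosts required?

9

24 vCPU → host 1 (remaining 8 vCPU)
21 vCPU → host 2 (remaining 11 vCPU)
30 vCPU → host 3 (remaining 2 vCPU)
24 vCPU → host 4 (remaining 8 vCPU)
16 vCPU → host 5 (remaining 16 vCPU)
18 vCPU → host 6 (remaining 14 vCPU)
15 vCPU → host 5 (remaining 1 vCPU)
31 vCPU → host 7 (remaining 1 vCPU)
30 vCPU → host 8 (remaining 2 vCPU)
7 vCPU → host 6 (remaining 7 vCPU)
13 vCPU → host 9 (remaining 19 vCPU)
Final hosts: [24] [21] [30] [24] [16,15] [18,7] [31] [30] [13].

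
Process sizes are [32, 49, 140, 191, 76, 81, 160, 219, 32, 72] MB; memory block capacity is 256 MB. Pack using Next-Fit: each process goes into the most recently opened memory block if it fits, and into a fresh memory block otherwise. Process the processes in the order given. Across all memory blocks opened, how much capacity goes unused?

484

32 MB → memory block 1 (remaining 224 MB)
49 MB → memory block 1 (remaining 175 MB)
140 MB → memory block 1 (remaining 35 MB)
191 MB → memory block 2 (remaining 65 MB)
76 MB → memory block 3 (remaining 180 MB)
81 MB → memory block 3 (remaining 99 MB)
160 MB → memory block 4 (remaining 96 MB)
219 MB → memory block 5 (remaining 37 MB)
32 MB → memory block 5 (remaining 5 MB)
72 MB → memory block 6 (remaining 184 MB)
6 memory blocks × 256 MB = 1536 MB; used 1052 MB; unused 484 MB.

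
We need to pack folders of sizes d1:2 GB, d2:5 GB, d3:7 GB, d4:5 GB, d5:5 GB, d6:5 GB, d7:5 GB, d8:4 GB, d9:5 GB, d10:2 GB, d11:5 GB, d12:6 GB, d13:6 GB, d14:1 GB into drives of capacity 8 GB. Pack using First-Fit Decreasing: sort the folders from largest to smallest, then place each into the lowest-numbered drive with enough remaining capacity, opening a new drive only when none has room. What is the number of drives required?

11

Sorted descending: 7, 6, 6, 5, 5, 5, 5, 5, 5, 5, 4, 2, 2, 1.
7 GB → drive 1 (remaining 1 GB)
6 GB → drive 2 (remaining 2 GB)
6 GB → drive 3 (remaining 2 GB)
5 GB → drive 4 (remaining 3 GB)
5 GB → drive 5 (remaining 3 GB)
5 GB → drive 6 (remaining 3 GB)
5 GB → drive 7 (remaining 3 GB)
5 GB → drive 8 (remaining 3 GB)
5 GB → drive 9 (remaining 3 GB)
5 GB → drive 10 (remaining 3 GB)
4 GB → drive 11 (remaining 4 GB)
2 GB → drive 2 (remaining 0 GB)
2 GB → drive 3 (remaining 0 GB)
1 GB → drive 1 (remaining 0 GB)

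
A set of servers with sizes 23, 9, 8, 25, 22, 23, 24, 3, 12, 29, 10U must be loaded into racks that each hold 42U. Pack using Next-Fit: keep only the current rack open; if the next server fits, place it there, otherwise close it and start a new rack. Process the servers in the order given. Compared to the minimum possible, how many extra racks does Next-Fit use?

Next-Fit: [23,9,8] [25] [22] [23] [24,3,12] [29,10] → 6 racks.
6 servers exceed 21U (half the capacity), and no two of those can share a rack, so at least 6 racks are needed.
So 6 is already optimal.

0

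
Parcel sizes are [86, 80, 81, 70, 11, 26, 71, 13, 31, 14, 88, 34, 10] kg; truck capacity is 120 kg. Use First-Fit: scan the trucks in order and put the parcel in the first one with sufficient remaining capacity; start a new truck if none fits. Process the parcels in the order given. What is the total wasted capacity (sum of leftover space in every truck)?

105

Put 86 kg in truck 1; 34 kg remain.
Put 80 kg in truck 2; 40 kg remain.
Put 81 kg in truck 3; 39 kg remain.
Put 70 kg in truck 4; 50 kg remain.
Put 11 kg in truck 1; 23 kg remain.
Put 26 kg in truck 2; 14 kg remain.
Put 71 kg in truck 5; 49 kg remain.
Put 13 kg in truck 1; 10 kg remain.
Put 31 kg in truck 3; 8 kg remain.
Put 14 kg in truck 2; 0 kg remain.
Put 88 kg in truck 6; 32 kg remain.
Put 34 kg in truck 4; 16 kg remain.
Put 10 kg in truck 1; 0 kg remain.
6 trucks × 120 kg = 720 kg; used 615 kg; unused 105 kg.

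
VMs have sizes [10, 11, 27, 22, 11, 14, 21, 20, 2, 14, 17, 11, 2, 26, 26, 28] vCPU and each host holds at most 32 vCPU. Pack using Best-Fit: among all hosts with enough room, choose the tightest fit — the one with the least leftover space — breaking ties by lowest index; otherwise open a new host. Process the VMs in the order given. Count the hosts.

host 1: place 10 vCPU, 22 vCPU left
host 1: place 11 vCPU, 11 vCPU left
host 2: place 27 vCPU, 5 vCPU left
host 3: place 22 vCPU, 10 vCPU left
host 1: place 11 vCPU, 0 vCPU left
host 4: place 14 vCPU, 18 vCPU left
host 5: place 21 vCPU, 11 vCPU left
host 6: place 20 vCPU, 12 vCPU left
host 2: place 2 vCPU, 3 vCPU left
host 4: place 14 vCPU, 4 vCPU left
host 7: place 17 vCPU, 15 vCPU left
host 5: place 11 vCPU, 0 vCPU left
host 2: place 2 vCPU, 1 vCPU left
host 8: place 26 vCPU, 6 vCPU left
host 9: place 26 vCPU, 6 vCPU left
host 10: place 28 vCPU, 4 vCPU left
Final hosts: [10,11,11] [27,2,2] [22] [14,14] [21,11] [20] [17] [26] [26] [28].

10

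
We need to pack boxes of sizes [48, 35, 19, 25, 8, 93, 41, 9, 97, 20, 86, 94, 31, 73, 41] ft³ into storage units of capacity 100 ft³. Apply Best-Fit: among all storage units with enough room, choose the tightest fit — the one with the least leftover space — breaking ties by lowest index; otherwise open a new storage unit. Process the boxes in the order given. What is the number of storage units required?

48 ft³ → storage unit 1 (remaining 52 ft³)
35 ft³ → storage unit 1 (remaining 17 ft³)
19 ft³ → storage unit 2 (remaining 81 ft³)
25 ft³ → storage unit 2 (remaining 56 ft³)
8 ft³ → storage unit 1 (remaining 9 ft³)
93 ft³ → storage unit 3 (remaining 7 ft³)
41 ft³ → storage unit 2 (remaining 15 ft³)
9 ft³ → storage unit 1 (remaining 0 ft³)
97 ft³ → storage unit 4 (remaining 3 ft³)
20 ft³ → storage unit 5 (remaining 80 ft³)
86 ft³ → storage unit 6 (remaining 14 ft³)
94 ft³ → storage unit 7 (remaining 6 ft³)
31 ft³ → storage unit 5 (remaining 49 ft³)
73 ft³ → storage unit 8 (remaining 27 ft³)
41 ft³ → storage unit 5 (remaining 8 ft³)

8 storage units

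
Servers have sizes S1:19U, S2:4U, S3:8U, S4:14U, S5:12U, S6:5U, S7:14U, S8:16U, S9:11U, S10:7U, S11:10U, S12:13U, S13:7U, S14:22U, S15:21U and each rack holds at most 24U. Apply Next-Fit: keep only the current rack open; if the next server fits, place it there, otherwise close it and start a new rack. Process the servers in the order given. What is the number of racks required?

10 racks

rack 1: place S1 (19U), 5U left
rack 1: place S2 (4U), 1U left
rack 2: place S3 (8U), 16U left
rack 2: place S4 (14U), 2U left
rack 3: place S5 (12U), 12U left
rack 3: place S6 (5U), 7U left
rack 4: place S7 (14U), 10U left
rack 5: place S8 (16U), 8U left
rack 6: place S9 (11U), 13U left
rack 6: place S10 (7U), 6U left
rack 7: place S11 (10U), 14U left
rack 7: place S12 (13U), 1U left
rack 8: place S13 (7U), 17U left
rack 9: place S14 (22U), 2U left
rack 10: place S15 (21U), 3U left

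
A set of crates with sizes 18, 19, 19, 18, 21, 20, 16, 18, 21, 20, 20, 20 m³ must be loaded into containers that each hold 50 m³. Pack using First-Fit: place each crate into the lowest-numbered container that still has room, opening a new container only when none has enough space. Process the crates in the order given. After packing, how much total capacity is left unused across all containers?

70

container 1: place 18 m³, 32 m³ left
container 1: place 19 m³, 13 m³ left
container 2: place 19 m³, 31 m³ left
container 2: place 18 m³, 13 m³ left
container 3: place 21 m³, 29 m³ left
container 3: place 20 m³, 9 m³ left
container 4: place 16 m³, 34 m³ left
container 4: place 18 m³, 16 m³ left
container 5: place 21 m³, 29 m³ left
container 5: place 20 m³, 9 m³ left
container 6: place 20 m³, 30 m³ left
container 6: place 20 m³, 10 m³ left
6 containers × 50 m³ = 300 m³; used 230 m³; unused 70 m³.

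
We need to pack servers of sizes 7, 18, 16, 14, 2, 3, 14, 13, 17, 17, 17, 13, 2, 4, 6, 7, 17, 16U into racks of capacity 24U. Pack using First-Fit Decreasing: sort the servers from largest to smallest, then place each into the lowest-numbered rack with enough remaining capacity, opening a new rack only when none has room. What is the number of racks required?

Sorted descending: 18, 17, 17, 17, 17, 16, 16, 14, 14, 13, 13, 7, 7, 6, 4, 3, 2, 2.
18U → rack 1 (remaining 6U)
17U → rack 2 (remaining 7U)
17U → rack 3 (remaining 7U)
17U → rack 4 (remaining 7U)
17U → rack 5 (remaining 7U)
16U → rack 6 (remaining 8U)
16U → rack 7 (remaining 8U)
14U → rack 8 (remaining 10U)
14U → rack 9 (remaining 10U)
13U → rack 10 (remaining 11U)
13U → rack 11 (remaining 11U)
7U → rack 2 (remaining 0U)
7U → rack 3 (remaining 0U)
6U → rack 1 (remaining 0U)
4U → rack 4 (remaining 3U)
3U → rack 4 (remaining 0U)
2U → rack 5 (remaining 5U)
2U → rack 5 (remaining 3U)

11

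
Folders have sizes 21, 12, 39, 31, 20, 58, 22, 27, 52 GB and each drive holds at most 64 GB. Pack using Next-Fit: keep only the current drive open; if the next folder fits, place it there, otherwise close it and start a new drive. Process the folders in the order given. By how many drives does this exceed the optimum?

Next-Fit: [21,12] [39] [31,20] [58] [22,27] [52] → 6 drives.
Total size 282 GB; any packing needs at least ⌈282/64⌉ = 5 drives.
An optimal packing achieves that bound: [58] [52,12] [39,22] [31,27] [21,20] → 5 drives.
Excess: 6 − 5 = 1.

1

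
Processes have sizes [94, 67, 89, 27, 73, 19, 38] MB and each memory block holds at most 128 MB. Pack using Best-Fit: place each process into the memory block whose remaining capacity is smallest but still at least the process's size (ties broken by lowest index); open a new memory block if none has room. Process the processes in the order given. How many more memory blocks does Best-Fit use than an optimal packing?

Best-Fit: [94,27] [67] [89,19] [73,38] → 4 memory blocks.
Total size 407 MB; any packing needs at least ⌈407/128⌉ = 4 memory blocks.
So 4 is already optimal.

0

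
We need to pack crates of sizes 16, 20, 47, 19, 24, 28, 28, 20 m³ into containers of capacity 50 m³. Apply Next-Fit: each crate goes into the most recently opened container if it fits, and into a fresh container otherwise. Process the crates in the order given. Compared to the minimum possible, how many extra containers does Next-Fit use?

0

Next-Fit: [16,20] [47] [19,24] [28] [28,20] → 5 containers.
Total size 202 m³; any packing needs at least ⌈202/50⌉ = 5 containers.
So 5 is already optimal.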